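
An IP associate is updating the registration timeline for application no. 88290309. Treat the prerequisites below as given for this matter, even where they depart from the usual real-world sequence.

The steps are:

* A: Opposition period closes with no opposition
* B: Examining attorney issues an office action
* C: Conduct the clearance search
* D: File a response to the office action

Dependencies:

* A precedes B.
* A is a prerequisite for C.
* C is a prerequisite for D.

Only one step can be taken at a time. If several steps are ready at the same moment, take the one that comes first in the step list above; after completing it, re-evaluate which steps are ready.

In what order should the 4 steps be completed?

A, B, C, D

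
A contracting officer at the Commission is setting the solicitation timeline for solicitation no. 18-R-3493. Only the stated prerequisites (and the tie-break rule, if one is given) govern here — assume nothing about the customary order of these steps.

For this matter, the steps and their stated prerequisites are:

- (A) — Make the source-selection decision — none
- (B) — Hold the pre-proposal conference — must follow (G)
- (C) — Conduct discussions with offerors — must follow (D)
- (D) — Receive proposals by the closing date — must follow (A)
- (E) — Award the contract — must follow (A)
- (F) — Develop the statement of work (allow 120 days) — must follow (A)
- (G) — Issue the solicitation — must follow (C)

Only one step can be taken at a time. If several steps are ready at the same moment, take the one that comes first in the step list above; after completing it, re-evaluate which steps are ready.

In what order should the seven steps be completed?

(A), (D), (C), (E), (F), (G), (B)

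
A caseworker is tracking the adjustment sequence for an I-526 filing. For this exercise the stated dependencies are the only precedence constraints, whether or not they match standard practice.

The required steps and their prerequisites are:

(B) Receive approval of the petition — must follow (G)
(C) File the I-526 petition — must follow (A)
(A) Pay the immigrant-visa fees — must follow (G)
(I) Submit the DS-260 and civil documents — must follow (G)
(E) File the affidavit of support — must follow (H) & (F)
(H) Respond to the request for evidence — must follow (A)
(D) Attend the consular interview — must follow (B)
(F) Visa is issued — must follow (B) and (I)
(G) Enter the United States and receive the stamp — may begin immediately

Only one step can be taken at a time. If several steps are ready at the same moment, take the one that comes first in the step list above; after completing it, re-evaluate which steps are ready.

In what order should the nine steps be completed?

(G), (B), (A), (C), (I), (H), (D), (F), (E)

(G) is the only step with nothing outstanding, so it goes first.
Ready: (B), (A) and (I). (B) is listed earlier → (B).
Ready: (A), (I) and (D). (A) is listed earlier → (A).
Ready: (C), (I), (H) and (D). (C) is listed earlier → (C).
Ready: (I), (H) and (D). (I) is listed earlier → (I).
(F) now also ready, so the ready set is {(H), (D), (F)}; (H) is listed earlier → (H).
Now (D) and (F) have their prerequisites met. (D) is listed earlier, so (D) next.
(F) needed (B) and (I), now all done → (F).
(E) is the only step now ready → (E).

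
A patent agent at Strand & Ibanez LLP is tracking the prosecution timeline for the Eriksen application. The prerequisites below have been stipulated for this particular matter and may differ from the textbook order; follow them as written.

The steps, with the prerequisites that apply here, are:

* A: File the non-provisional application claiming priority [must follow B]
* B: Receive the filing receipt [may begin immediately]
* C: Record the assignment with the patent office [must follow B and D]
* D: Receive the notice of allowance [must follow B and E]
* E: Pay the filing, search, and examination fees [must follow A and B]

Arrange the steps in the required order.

B A E D C

Only B has no prerequisites, so it is first.
A needed B, now all done → A.
E needed A and B, now all done → E.
That leaves D as the only ready step → D.
C needed B and D, now all done → C.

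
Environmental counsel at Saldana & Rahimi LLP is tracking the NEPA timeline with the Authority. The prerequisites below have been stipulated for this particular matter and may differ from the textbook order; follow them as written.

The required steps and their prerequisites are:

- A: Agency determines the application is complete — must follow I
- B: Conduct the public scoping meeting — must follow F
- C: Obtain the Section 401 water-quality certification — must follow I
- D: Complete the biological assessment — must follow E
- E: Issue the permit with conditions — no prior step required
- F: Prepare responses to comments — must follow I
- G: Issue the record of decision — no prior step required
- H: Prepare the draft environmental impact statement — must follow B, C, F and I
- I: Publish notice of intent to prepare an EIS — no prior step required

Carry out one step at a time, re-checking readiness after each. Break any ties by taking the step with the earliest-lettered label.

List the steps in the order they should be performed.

E, D, G, I, A, C, F, B, H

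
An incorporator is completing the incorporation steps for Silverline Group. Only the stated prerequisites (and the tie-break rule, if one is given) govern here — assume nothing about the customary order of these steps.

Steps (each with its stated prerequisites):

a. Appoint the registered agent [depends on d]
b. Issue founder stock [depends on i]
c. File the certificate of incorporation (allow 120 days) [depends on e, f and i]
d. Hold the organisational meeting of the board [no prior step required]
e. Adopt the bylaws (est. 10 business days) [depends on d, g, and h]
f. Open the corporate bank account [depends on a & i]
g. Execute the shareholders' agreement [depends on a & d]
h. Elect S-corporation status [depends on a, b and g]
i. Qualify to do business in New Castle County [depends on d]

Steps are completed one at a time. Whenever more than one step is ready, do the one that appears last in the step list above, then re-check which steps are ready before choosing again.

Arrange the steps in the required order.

d, i, b, a, g, h, f, e, c

d has no prerequisites → d first.
Ready: i and a. i is listed later → i.
b now also ready, so the ready set is {b, a}; b is listed later → b.
Next only a has its prerequisites met → a.
Now g and f have their prerequisites met. g is listed later, so g next.
Ready: h and f. h is listed later → h.
e now also ready, so the ready set is {f, e}; f is listed later → f.
e needed h, g and d, now all done → e.
Next only c has its prerequisites met → c.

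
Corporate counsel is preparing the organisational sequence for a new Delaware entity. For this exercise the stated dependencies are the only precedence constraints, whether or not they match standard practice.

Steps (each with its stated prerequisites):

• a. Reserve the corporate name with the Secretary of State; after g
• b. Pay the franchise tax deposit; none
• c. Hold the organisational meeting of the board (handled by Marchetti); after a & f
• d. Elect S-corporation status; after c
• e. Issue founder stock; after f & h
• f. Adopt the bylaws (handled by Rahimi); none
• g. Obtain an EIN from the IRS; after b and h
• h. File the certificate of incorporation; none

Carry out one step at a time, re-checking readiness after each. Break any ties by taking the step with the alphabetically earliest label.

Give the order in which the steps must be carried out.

b f h e g a c d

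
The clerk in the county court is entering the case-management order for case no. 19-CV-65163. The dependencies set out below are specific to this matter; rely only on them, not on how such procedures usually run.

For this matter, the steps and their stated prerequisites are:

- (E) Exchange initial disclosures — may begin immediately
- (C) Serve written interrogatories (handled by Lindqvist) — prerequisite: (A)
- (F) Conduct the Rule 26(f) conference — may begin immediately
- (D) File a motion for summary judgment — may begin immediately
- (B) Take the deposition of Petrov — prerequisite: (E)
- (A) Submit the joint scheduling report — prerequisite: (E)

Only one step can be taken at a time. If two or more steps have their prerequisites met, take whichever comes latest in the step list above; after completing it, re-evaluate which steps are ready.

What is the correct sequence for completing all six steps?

(D) → (F) → (E) → (A) → (B) → (C)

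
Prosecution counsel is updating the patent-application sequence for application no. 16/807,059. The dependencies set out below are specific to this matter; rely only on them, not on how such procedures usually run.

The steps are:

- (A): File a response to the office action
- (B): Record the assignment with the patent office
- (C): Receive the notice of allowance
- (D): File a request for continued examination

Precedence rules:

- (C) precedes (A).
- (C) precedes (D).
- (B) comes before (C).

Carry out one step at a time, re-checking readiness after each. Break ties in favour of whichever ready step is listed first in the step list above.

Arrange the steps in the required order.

(B) has no prerequisites → (B) first.
(C) needed (B), now all done → (C).
Ready: (A) and (D). (A) is listed earlier → (A).
(D) is the only step now ready → (D).

(B) → (C) → (A) → (D)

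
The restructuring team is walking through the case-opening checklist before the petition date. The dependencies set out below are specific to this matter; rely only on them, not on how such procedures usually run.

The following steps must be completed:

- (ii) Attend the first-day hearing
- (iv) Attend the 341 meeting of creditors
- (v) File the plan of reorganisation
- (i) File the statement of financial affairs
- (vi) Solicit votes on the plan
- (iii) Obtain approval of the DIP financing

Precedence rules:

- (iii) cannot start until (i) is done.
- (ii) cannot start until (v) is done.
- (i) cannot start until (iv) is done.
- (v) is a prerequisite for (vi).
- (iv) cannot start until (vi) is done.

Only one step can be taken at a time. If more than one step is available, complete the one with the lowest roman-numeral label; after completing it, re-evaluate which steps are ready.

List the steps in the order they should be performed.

(v) → (ii) → (vi) → (iv) → (i) → (iii)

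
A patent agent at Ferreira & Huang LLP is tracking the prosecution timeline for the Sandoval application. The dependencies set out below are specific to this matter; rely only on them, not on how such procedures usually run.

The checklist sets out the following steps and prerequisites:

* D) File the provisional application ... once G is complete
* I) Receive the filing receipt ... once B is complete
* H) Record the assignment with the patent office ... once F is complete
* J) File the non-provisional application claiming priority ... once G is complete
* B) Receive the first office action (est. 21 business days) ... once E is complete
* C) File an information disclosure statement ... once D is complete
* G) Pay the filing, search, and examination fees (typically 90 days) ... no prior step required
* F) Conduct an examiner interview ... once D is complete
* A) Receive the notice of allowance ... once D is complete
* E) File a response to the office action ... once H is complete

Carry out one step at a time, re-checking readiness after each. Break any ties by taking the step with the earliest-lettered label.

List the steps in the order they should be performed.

G, D, A, C, F, H, E, B, I, J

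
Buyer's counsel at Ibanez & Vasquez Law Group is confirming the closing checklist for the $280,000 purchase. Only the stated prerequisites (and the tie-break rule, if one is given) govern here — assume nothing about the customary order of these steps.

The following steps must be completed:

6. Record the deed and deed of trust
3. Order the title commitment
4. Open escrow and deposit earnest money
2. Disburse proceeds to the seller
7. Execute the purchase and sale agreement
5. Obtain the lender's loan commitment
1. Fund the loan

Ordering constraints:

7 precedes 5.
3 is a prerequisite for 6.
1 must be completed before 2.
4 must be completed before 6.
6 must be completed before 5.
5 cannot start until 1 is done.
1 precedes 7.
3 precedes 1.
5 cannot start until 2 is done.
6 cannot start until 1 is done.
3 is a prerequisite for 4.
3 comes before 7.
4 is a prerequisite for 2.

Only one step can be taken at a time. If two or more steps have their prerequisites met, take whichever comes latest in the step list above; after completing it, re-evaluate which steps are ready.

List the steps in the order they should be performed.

3 1 7 4 2 6 5

3 is the only step with nothing outstanding, so it goes first.
Now 1 and 4 have their prerequisites met. 1 is listed later, so 1 next.
7 now also ready, so the ready set is {7, 4}; 7 is listed later → 7.
That leaves 4 as the only ready step → 4.
2 and 6 are both available; 2 is listed later → 2.
6 needed 1, 4 and 3, now all done → 6.
Next only 5 has its prerequisites met → 5.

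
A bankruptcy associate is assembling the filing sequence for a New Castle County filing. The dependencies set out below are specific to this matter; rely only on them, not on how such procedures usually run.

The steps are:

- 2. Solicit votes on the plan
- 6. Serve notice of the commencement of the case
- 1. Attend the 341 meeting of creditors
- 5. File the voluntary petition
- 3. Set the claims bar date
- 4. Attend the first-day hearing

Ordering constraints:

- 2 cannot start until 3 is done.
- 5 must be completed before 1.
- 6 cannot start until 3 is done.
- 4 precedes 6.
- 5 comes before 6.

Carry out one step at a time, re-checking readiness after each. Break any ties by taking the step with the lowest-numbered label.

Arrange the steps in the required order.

3 → 2 → 4 → 5 → 1 → 6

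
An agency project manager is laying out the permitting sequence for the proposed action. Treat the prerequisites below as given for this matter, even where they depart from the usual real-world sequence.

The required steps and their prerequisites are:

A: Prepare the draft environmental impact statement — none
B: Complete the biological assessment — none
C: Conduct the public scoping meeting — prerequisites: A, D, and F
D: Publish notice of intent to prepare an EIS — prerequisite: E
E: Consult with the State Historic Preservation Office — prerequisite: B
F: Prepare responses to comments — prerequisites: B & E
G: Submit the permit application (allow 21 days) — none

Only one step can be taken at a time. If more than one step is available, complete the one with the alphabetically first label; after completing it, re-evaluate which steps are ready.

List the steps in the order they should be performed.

A, B, E, D, F, C, G

A, B and G have no prerequisites; A has the earlier label, so A is first.
B and G are both available; B has the earlier label → B.
E and G are both available; E has the earlier label → E.
Ready: D, F and G. D has the earlier label → D.
F and G are both available; F has the earlier label → F.
C now also ready, so the ready set is {C, G}; C has the earlier label → C.
Next only G has its prerequisites met → G.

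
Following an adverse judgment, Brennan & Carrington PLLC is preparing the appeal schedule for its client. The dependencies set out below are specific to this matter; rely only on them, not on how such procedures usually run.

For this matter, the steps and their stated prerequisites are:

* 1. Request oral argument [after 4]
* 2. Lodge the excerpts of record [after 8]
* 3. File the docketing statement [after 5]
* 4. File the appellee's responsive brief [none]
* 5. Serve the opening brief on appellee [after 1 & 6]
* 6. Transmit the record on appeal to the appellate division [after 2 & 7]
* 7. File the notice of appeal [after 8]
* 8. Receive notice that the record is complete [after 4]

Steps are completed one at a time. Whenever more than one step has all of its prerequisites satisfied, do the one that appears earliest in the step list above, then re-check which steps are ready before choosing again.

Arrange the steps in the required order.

4 is the only step with nothing outstanding, so it goes first.
Ready: 1 and 8. 1 is listed earlier → 1.
Next only 8 has its prerequisites met → 8.
2 and 7 are both available; 2 is listed earlier → 2.
Next only 7 has its prerequisites met → 7.
6 needed 2 and 7, now all done → 6.
5 is the only step now ready → 5.
3 needed 5, now all done → 3.

4 → 1 → 8 → 2 → 7 → 6 → 5 → 3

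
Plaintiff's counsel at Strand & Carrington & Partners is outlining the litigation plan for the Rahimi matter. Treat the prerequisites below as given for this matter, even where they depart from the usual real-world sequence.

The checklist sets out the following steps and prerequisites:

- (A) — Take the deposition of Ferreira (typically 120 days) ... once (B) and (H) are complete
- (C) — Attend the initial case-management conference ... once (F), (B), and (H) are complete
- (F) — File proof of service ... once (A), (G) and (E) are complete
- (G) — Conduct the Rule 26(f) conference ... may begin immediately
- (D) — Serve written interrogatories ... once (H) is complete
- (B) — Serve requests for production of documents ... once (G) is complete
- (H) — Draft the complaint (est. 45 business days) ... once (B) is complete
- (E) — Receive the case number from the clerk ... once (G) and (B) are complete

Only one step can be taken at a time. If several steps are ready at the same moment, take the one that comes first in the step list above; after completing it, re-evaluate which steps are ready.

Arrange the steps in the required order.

(G) (B) (H) (A) (D) (E) (F) (C)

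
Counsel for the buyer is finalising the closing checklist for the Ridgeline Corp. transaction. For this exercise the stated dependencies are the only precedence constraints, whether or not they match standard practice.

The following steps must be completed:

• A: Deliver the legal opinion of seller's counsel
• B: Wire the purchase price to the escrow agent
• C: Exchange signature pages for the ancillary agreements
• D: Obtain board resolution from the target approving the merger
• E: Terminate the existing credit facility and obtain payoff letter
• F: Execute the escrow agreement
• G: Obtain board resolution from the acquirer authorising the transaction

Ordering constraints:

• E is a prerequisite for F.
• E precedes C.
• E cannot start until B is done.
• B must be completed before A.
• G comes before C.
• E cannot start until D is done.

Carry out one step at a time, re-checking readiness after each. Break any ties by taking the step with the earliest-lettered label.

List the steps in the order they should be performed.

B A D E F G C

Nothing is required for B, D and G. B has the earlier label → B first.
Ready: A, D and G. A has the earlier label → A.
Now D and G have their prerequisites met. D has the earlier label, so D next.
Now E and G have their prerequisites met. E has the earlier label, so E next.
F now also ready, so the ready set is {F, G}; F has the earlier label → F.
Next only G has its prerequisites met → G.
C needed E and G, now all done → C.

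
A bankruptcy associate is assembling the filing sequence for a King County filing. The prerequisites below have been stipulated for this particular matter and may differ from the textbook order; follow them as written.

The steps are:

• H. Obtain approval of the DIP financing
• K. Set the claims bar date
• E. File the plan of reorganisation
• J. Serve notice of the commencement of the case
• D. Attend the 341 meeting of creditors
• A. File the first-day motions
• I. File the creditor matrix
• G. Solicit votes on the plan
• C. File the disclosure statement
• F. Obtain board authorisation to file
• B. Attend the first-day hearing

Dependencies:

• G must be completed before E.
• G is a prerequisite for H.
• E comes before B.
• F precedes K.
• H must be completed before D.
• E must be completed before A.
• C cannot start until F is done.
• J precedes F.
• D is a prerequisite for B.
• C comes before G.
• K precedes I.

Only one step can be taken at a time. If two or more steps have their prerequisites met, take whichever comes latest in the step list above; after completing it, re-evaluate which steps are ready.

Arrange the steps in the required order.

J, F, C, G, E, A, K, I, H, D, B

Only J has no prerequisites, so it is first.
F is the only step now ready → F.
Ready: C and K. C is listed later → C.
G now also ready, so the ready set is {G, K}; G is listed later → G.
E and H now also ready, so the ready set is {E, K, H}; E is listed later → E.
A now also ready, so the ready set is {A, K, H}; A is listed later → A.
Ready: K and H. K is listed later → K.
I now also ready, so the ready set is {I, H}; I is listed later → I.
H is the only step now ready → H.
Next only D has its prerequisites met → D.
Next only B has its prerequisites met → B.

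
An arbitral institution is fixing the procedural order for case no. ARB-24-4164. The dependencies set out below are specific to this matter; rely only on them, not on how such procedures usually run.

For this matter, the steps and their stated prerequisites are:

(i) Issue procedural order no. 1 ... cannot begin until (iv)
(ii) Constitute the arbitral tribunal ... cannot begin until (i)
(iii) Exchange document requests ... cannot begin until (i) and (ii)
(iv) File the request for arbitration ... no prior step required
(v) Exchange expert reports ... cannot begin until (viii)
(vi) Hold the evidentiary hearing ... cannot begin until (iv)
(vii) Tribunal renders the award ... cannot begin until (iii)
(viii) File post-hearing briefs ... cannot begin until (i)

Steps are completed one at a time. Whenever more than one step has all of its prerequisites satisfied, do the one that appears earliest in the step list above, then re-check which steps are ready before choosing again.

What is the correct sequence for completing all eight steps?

(iv), (i), (ii), (iii), (vi), (vii), (viii), (v)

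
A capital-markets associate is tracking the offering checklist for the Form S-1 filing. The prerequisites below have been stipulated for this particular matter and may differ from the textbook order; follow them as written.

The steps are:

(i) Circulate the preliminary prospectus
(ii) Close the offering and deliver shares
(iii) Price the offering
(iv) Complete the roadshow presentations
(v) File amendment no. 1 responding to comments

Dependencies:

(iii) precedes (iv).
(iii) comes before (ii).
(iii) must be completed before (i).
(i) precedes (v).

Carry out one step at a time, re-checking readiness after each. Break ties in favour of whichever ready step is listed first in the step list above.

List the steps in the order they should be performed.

(iii) has no prerequisites → (iii) first.
Ready: (i), (ii) and (iv). (i) is listed earlier → (i).
Ready: (ii), (iv) and (v). (ii) is listed earlier → (ii).
Ready: (iv) and (v). (iv) is listed earlier → (iv).
(v) needed (i), now all done → (v).

(iii) → (i) → (ii) → (iv) → (v)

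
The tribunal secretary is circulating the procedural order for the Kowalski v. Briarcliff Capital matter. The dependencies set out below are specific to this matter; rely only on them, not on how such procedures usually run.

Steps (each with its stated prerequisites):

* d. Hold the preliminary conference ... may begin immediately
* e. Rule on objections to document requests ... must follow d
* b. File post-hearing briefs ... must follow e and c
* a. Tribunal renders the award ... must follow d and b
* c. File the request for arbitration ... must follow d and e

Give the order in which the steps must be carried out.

d is the only step with nothing outstanding, so it goes first.
e is the only step now ready → e.
c needed d and e, now all done → c.
That leaves b as the only ready step → b.
a is the only step now ready → a.

d → e → c → b → a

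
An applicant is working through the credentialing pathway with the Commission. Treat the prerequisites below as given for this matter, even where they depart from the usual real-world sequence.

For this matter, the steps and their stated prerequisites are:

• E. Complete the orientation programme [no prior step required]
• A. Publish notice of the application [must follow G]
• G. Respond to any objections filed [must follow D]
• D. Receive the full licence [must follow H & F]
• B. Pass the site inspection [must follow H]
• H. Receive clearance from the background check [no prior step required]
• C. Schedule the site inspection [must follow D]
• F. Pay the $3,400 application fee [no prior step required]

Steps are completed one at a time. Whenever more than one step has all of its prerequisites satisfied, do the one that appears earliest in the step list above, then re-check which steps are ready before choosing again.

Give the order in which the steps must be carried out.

E H B F D G A C

Nothing is required for E, H and F. E is listed earlier → E first.
H and F are both available; H is listed earlier → H.
B and F are both available; B is listed earlier → B.
F is the only step now ready → F.
D is the only step now ready → D.
Now G and C have their prerequisites met. G is listed earlier, so G next.
A now also ready, so the ready set is {A, C}; A is listed earlier → A.
C is the only step now ready → C.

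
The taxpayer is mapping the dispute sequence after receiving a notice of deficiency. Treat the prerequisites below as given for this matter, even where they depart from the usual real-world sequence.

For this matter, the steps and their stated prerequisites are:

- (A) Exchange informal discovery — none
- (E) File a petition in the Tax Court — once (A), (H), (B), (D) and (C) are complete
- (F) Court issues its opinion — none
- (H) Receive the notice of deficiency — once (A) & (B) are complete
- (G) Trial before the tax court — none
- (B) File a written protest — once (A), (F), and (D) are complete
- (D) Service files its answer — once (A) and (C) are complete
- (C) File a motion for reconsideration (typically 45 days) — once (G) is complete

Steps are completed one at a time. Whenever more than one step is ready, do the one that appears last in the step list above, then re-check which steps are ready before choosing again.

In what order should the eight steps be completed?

(G), (F) and (A) have no prerequisites; (G) is listed later, so (G) is first.
(C) now also ready, so the ready set is {(C), (F), (A)}; (C) is listed later → (C).
(F) and (A) are both available; (F) is listed later → (F).
Next only (A) has its prerequisites met → (A).
Next only (D) has its prerequisites met → (D).
(B) is the only step now ready → (B).
(H) needed (B) and (A), now all done → (H).
That leaves (E) as the only ready step → (E).

(G), (C), (F), (A), (D), (B), (H), (E)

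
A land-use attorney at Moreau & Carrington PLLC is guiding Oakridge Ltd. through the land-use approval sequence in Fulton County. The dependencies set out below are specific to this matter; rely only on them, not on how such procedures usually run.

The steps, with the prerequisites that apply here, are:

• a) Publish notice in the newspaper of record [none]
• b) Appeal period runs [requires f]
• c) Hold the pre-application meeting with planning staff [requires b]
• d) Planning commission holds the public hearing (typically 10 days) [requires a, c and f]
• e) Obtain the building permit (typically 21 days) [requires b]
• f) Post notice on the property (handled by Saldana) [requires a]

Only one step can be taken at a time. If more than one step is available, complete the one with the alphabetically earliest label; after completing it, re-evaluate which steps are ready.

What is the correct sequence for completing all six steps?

a has no prerequisites → a first.
Next only f has its prerequisites met → f.
Next only b has its prerequisites met → b.
Now c and e have their prerequisites met. c has the earlier label, so c next.
d now also ready, so the ready set is {d, e}; d has the earlier label → d.
e is the only step now ready → e.

a f b c d e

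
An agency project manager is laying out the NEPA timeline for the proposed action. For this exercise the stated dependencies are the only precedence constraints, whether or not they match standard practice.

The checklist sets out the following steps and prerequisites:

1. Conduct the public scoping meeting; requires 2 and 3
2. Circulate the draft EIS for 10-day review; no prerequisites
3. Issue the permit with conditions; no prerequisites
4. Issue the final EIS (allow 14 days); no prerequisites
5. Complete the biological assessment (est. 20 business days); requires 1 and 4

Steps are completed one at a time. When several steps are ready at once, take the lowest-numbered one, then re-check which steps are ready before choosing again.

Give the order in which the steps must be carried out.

2, 3 and 4 have no prerequisites; 2 has the earlier label, so 2 is first.
3 and 4 are both available; 3 has the earlier label → 3.
1 now also ready, so the ready set is {1, 4}; 1 has the earlier label → 1.
Next only 4 has its prerequisites met → 4.
That leaves 5 as the only ready step → 5.

2 3 1 4 5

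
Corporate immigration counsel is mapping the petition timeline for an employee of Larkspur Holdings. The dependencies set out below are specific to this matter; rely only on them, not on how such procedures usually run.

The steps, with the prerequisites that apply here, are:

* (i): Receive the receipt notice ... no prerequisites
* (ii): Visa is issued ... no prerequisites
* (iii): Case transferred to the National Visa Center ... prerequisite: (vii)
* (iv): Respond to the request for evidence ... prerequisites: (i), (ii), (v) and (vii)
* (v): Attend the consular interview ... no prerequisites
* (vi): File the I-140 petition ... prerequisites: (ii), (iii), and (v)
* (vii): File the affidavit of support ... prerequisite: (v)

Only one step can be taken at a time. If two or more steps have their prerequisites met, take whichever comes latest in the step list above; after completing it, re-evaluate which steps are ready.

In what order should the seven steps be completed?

(v) → (vii) → (iii) → (ii) → (vi) → (i) → (iv)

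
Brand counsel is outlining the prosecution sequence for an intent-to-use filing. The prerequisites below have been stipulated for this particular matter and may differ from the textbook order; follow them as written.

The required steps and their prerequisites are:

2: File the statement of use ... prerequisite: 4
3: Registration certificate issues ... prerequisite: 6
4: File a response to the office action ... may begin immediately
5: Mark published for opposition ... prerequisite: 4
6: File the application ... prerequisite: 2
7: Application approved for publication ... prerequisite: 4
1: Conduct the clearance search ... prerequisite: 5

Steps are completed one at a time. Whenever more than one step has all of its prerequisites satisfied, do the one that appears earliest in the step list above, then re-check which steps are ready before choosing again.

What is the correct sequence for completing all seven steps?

4, 2, 5, 6, 3, 7, 1

4 is the only step with nothing outstanding, so it goes first.
Ready: 2, 5 and 7. 2 is listed earlier → 2.
6 now also ready, so the ready set is {5, 6, 7}; 5 is listed earlier → 5.
Now 6, 7 and 1 have their prerequisites met. 6 is listed earlier, so 6 next.
Ready: 3, 7 and 1. 3 is listed earlier → 3.
Ready: 7 and 1. 7 is listed earlier → 7.
1 needed 5, now all done → 1.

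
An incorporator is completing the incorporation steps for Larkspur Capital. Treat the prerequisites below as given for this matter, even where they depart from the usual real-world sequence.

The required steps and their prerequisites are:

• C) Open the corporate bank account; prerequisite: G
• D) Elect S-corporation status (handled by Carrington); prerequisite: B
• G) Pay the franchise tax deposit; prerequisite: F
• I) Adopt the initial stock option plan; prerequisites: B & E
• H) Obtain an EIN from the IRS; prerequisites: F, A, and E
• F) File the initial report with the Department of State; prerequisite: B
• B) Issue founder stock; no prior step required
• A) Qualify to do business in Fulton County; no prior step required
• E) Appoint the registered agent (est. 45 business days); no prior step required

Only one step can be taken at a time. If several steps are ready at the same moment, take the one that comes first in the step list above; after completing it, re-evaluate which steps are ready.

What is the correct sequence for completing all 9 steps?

B, D, F, G, C, A, E, I, H

B, A and E have no prerequisites; B is listed earlier, so B is first.
Ready: D, F, A and E. D is listed earlier → D.
F, A and E are all available; F is listed earlier → F.
Ready: G, A and E. G is listed earlier → G.
C now also ready, so the ready set is {C, A, E}; C is listed earlier → C.
A and E are both available; A is listed earlier → A.
Next only E has its prerequisites met → E.
Now I and H have their prerequisites met. I is listed earlier, so I next.
H is the only step now ready → H.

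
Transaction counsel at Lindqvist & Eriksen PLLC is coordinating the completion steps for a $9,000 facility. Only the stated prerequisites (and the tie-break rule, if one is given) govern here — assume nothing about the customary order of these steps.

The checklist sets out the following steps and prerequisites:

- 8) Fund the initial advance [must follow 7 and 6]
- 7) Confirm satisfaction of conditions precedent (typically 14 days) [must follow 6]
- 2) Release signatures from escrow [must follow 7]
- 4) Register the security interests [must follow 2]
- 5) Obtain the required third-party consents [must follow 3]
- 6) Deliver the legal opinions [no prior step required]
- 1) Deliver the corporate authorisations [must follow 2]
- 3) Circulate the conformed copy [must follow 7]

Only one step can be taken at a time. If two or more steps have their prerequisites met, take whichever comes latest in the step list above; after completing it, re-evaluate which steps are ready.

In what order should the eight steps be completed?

6 → 7 → 3 → 5 → 2 → 1 → 4 → 8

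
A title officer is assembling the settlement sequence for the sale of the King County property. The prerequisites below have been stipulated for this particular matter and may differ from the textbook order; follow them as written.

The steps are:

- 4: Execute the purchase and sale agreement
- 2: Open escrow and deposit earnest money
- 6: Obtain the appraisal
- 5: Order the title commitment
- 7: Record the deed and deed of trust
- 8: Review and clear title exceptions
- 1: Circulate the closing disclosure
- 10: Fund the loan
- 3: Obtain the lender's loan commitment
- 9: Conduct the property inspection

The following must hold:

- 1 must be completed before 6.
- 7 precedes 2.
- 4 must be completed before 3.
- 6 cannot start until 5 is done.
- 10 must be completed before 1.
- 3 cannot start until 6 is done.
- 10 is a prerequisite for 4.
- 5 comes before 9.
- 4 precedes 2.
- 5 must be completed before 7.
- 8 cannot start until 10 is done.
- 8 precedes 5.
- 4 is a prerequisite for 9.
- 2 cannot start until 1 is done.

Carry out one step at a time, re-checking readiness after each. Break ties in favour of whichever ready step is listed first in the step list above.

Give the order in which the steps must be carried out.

10 4 8 5 7 1 2 6 3 9

Only 10 has no prerequisites, so it is first.
4, 8 and 1 are all available; 4 is listed earlier → 4.
Now 8 and 1 have their prerequisites met. 8 is listed earlier, so 8 next.
5 and 1 are both available; 5 is listed earlier → 5.
7, 1 and 9 are all available; 7 is listed earlier → 7.
Ready: 1 and 9. 1 is listed earlier → 1.
Now 2, 6 and 9 have their prerequisites met. 2 is listed earlier, so 2 next.
Ready: 6 and 9. 6 is listed earlier → 6.
3 and 9 are both available; 3 is listed earlier → 3.
Next only 9 has its prerequisites met → 9.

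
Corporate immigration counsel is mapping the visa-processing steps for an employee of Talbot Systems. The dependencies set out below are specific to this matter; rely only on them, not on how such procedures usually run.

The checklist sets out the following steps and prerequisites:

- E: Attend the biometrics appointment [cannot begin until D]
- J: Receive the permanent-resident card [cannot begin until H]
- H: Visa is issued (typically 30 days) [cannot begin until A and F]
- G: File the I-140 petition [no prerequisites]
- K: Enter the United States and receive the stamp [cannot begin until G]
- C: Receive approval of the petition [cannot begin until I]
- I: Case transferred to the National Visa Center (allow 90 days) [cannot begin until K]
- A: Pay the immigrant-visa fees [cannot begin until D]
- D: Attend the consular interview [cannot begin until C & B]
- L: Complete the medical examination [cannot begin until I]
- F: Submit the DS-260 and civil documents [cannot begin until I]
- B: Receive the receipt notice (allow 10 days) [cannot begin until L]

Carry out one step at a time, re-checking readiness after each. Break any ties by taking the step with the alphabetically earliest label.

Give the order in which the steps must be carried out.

G is the only step with nothing outstanding, so it goes first.
K is the only step now ready → K.
Next only I has its prerequisites met → I.
Now C, F and L have their prerequisites met. C has the earlier label, so C next.
F and L are both available; F has the earlier label → F.
L is the only step now ready → L.
B needed L, now all done → B.
D needed B and C, now all done → D.
Ready: A and E. A has the earlier label → A.
H now also ready, so the ready set is {E, H}; E has the earlier label → E.
H needed A and F, now all done → H.
J needed H, now all done → J.

G K I C F L B D A E H J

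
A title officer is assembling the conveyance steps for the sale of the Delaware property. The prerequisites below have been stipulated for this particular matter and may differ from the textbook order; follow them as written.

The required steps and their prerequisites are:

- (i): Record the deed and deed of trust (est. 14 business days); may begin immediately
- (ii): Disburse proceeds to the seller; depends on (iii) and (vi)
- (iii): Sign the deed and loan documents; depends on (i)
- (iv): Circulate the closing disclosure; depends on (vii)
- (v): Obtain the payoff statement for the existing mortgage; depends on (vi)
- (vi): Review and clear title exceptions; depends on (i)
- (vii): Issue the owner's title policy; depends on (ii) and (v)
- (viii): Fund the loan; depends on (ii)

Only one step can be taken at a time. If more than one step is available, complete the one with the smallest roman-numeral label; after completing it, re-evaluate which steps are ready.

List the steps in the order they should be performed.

(i) (iii) (vi) (ii) (v) (vii) (iv) (viii)

(i) has no prerequisites → (i) first.
(iii) and (vi) are both available; (iii) has the earlier label → (iii).
(vi) needed (i), now all done → (vi).
(ii) and (v) are both available; (ii) has the earlier label → (ii).
Ready: (v) and (viii). (v) has the earlier label → (v).
Now (vii) and (viii) have their prerequisites met. (vii) has the earlier label, so (vii) next.
(iv) now also ready, so the ready set is {(iv), (viii)}; (iv) has the earlier label → (iv).
(viii) is the only step now ready → (viii).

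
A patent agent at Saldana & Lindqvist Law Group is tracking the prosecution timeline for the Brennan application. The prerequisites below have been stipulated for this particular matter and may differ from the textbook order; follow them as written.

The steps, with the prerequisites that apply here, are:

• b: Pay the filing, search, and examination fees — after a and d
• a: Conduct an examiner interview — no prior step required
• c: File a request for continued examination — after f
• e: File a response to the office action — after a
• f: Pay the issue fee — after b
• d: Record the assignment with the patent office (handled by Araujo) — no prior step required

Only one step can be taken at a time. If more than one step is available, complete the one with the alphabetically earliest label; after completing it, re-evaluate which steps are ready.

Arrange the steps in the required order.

Nothing is required for a and d. a has the earlier label → a first.
e now also ready, so the ready set is {d, e}; d has the earlier label → d.
Ready: b and e. b has the earlier label → b.
f now also ready, so the ready set is {e, f}; e has the earlier label → e.
Next only f has its prerequisites met → f.
c needed f, now all done → c.

a, d, b, e, f, c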